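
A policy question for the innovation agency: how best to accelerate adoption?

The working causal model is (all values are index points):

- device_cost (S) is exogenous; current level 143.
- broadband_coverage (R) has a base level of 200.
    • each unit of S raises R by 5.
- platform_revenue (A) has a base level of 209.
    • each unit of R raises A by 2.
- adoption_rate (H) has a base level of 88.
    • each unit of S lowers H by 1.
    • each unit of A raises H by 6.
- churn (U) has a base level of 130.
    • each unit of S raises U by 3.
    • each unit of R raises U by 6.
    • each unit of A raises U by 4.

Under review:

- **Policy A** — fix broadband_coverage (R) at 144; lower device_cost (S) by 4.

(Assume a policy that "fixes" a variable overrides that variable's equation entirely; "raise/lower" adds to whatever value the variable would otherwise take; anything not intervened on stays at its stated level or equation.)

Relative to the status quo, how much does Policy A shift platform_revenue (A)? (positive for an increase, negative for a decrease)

Baseline:
  S = 143
  R = 200 + 5·143 = 915
  A = 209 + 2·915 = 2039
Policy A (R := 144, S − 4):
  S = 143 − 4 = 139
  R = 144
  A = 209 + 2·144 = 497
Change in A: 497 − 2039 = -1542

-1542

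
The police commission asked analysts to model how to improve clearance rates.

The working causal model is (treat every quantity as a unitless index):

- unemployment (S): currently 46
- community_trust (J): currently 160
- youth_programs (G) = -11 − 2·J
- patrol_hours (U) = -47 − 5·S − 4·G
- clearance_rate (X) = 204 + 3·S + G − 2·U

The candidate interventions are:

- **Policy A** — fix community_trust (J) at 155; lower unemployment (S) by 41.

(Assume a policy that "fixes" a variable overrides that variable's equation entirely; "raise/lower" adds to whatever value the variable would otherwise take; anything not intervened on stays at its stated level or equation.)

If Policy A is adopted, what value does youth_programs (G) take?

-321

Policy A (J := 155, S − 41):
  J = 155
  G = -11 − 2·155 = -321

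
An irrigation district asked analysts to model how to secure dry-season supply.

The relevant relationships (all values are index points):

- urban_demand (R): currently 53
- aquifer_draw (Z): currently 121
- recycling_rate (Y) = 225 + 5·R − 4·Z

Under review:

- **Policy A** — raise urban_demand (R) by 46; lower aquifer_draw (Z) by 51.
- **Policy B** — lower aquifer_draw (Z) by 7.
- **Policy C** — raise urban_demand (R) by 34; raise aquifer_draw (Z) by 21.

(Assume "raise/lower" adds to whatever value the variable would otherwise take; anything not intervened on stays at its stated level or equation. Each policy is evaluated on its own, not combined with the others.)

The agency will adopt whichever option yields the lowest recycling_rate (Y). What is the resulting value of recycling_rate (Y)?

Policy A (R + 46, Z − 51):
  R = 53 + 46 = 99
  Z = 121 − 51 = 70
  Y = 225 + 5·99 − 4·70 = 440
Policy B (Z − 7):
  R = 53
  Z = 121 − 7 = 114
  Y = 225 + 5·53 − 4·114 = 34
Policy C (R + 34, Z + 21):
  R = 53 + 34 = 87
  Z = 121 + 21 = 142
  Y = 225 + 5·87 − 4·142 = 92
Comparing — Policy A: Y=440, Policy B: Y=34, Policy C: Y=92. Lowest is 34 (Policy B).

34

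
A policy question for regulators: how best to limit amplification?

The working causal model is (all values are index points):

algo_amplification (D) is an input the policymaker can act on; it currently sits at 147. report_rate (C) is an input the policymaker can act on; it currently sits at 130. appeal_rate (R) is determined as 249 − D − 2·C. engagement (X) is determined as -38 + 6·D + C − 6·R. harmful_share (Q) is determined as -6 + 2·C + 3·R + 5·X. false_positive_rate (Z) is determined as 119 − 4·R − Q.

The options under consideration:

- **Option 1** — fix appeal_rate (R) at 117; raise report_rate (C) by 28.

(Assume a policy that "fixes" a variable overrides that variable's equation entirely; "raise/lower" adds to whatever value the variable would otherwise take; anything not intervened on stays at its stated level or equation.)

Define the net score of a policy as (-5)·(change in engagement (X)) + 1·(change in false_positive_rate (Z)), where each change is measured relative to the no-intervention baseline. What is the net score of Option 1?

14239

Baseline:
  D = 147
  C = 130
  R = 249 − 147 − 2·130 = -158
  X = -38 + 6·147 + 130 − 6·(-158) = 1922
  Q = -6 + 2·130 + 3·(-158) + 5·1922 = 9390
  Z = 119 − 4·(-158) − 9390 = -8639
Option 1 (R := 117, C + 28):
  D = 147
  C = 130 + 28 = 158
  R = 117
  X = -38 + 6·147 + 158 − 6·117 = 300
  Q = -6 + 2·158 + 3·117 + 5·300 = 2161
  Z = 119 − 4·117 − 2161 = -2510
ΔX = 300 − 1922 = -1622; ΔZ = -2510 − (-8639) = 6129
Score = (-5)·(-1622) + 1·6129 = 14239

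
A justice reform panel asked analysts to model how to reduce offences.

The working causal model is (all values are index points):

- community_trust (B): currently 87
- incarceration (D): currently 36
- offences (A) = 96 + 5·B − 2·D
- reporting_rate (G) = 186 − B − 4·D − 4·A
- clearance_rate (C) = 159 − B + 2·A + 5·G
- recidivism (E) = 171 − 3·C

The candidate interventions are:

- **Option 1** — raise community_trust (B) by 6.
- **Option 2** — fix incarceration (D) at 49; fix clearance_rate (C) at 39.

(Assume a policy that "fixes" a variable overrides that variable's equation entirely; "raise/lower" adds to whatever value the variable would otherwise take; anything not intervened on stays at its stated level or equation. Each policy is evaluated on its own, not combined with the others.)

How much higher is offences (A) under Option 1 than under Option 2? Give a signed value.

56

Option 1 (B + 6):
  B = 87 + 6 = 93
  D = 36
  A = 96 + 5·93 − 2·36 = 489
Option 2 (D := 49, C := 39):
  B = 87
  D = 49
  A = 96 + 5·87 − 2·49 = 433
A: 489 − 433 = 56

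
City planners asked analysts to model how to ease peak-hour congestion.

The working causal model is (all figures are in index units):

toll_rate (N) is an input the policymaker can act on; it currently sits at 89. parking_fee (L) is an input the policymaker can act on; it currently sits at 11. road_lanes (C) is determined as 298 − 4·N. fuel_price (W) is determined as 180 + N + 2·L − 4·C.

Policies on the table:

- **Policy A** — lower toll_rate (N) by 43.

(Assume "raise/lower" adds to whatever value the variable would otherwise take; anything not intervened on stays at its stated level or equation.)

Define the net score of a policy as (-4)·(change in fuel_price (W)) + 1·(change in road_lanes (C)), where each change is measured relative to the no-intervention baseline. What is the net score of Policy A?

3096

Baseline:
  N = 89
  L = 11
  C = 298 − 4·89 = -58
  W = 180 + 89 + 2·11 − 4·(-58) = 523
Policy A (N − 43):
  N = 89 − 43 = 46
  L = 11
  C = 298 − 4·46 = 114
  W = 180 + 46 + 2·11 − 4·114 = -208
ΔW = -208 − 523 = -731; ΔC = 114 − (-58) = 172
Score = (-4)·(-731) + 1·172 = 3096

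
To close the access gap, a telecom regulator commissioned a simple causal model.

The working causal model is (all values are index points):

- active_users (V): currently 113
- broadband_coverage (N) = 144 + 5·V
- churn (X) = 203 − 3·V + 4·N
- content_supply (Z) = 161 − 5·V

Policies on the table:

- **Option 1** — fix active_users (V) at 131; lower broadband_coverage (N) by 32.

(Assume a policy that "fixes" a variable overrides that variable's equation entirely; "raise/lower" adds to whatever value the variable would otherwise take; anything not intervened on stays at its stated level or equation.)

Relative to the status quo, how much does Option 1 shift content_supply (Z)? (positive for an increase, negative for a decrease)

-90

Baseline:
  V = 113
  Z = 161 − 5·113 = -404
Option 1 (V := 131, N − 32):
  V = 131
  Z = 161 − 5·131 = -494
Change in Z: -494 − (-404) = -90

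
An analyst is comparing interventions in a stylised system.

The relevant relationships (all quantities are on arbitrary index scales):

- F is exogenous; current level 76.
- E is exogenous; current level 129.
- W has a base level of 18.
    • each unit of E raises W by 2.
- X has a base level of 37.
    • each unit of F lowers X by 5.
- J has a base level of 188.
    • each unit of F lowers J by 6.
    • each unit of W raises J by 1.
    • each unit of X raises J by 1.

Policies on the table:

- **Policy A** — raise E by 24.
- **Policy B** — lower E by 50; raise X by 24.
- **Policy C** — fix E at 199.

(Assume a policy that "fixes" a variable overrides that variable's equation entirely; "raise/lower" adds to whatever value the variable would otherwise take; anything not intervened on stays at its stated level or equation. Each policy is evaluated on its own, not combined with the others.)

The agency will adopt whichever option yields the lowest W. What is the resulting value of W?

Policy A (E + 24):
  E = 129 + 24 = 153
  W = 18 + 2·153 = 324
Policy B (E − 50, X + 24):
  E = 129 − 50 = 79
  W = 18 + 2·79 = 176
Policy C (E := 199):
  E = 199
  W = 18 + 2·199 = 416
Comparing — Policy A: W=324, Policy B: W=176, Policy C: W=416. Lowest is 176 (Policy B).

176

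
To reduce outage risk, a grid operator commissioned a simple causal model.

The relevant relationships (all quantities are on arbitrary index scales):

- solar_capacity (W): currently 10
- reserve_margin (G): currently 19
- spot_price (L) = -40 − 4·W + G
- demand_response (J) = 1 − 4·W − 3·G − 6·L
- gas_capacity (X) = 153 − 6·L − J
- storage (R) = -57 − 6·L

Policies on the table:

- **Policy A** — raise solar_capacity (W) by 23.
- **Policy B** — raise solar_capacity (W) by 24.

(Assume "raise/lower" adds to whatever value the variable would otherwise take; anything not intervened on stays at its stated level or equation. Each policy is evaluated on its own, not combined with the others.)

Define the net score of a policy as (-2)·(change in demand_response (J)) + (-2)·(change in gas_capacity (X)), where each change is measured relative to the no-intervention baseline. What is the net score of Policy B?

-1152

Baseline:
  W = 10
  G = 19
  L = -40 − 4·10 + 19 = -61
  J = 1 − 4·10 − 3·19 − 6·(-61) = 270
  X = 153 − 6·(-61) − 270 = 249
Policy B (W + 24):
  W = 10 + 24 = 34
  G = 19
  L = -40 − 4·34 + 19 = -157
  J = 1 − 4·34 − 3·19 − 6·(-157) = 750
  X = 153 − 6·(-157) − 750 = 345
ΔJ = 750 − 270 = 480; ΔX = 345 − 249 = 96
Score = (-2)·480 + (-2)·96 = -1152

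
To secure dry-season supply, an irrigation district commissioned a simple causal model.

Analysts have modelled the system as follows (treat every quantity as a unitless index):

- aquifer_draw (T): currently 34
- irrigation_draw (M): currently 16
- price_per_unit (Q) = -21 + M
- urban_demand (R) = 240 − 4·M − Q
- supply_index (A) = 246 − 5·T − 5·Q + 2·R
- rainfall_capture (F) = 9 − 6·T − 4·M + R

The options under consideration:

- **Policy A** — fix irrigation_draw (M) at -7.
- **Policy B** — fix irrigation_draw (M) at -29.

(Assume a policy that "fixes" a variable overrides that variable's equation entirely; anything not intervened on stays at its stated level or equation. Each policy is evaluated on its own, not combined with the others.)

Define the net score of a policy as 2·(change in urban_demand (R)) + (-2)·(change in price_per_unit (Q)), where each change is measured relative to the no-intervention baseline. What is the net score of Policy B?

Baseline:
  M = 16
  Q = -21 + 16 = -5
  R = 240 − 4·16 − (-5) = 181
Policy B (M := -29):
  M = -29
  Q = -21 + (-29) = -50
  R = 240 − 4·(-29) − (-50) = 406
ΔR = 406 − 181 = 225; ΔQ = -50 − (-5) = -45
Score = 2·225 + (-2)·(-45) = 540

540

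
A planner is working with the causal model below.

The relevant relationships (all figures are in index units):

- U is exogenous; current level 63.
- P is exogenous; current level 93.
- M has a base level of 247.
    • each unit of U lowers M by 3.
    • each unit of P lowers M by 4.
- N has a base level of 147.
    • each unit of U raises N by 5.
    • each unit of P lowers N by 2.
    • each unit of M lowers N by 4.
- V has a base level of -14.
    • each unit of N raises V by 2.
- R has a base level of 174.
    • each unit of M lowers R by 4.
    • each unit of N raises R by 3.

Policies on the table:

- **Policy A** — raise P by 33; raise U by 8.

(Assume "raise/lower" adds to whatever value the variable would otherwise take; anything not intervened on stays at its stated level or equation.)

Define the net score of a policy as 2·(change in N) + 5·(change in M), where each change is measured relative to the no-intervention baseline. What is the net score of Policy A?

Baseline:
  U = 63
  P = 93
  M = 247 − 3·63 − 4·93 = -314
  N = 147 + 5·63 − 2·93 − 4·(-314) = 1532
Policy A (P + 33, U + 8):
  U = 63 + 8 = 71
  P = 93 + 33 = 126
  M = 247 − 3·71 − 4·126 = -470
  N = 147 + 5·71 − 2·126 − 4·(-470) = 2130
ΔN = 2130 − 1532 = 598; ΔM = -470 − (-314) = -156
Score = 2·598 + 5·(-156) = 416

416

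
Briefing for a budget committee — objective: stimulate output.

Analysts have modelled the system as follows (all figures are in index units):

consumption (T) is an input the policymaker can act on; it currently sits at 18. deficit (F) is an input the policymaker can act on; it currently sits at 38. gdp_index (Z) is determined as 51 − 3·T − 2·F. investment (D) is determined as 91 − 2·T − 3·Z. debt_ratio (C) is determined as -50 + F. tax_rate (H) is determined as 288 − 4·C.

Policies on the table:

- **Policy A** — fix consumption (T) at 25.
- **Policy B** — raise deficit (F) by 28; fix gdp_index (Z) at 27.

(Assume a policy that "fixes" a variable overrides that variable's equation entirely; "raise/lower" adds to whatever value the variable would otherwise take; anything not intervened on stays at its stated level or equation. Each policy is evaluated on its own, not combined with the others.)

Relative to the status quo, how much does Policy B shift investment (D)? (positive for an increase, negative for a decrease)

-318

Baseline:
  T = 18
  F = 38
  Z = 51 − 3·18 − 2·38 = -79
  D = 91 − 2·18 − 3·(-79) = 292
Policy B (F + 28, Z := 27):
  T = 18
  F = 38 + 28 = 66
  Z = 27
  D = 91 − 2·18 − 3·27 = -26
Change in D: -26 − 292 = -318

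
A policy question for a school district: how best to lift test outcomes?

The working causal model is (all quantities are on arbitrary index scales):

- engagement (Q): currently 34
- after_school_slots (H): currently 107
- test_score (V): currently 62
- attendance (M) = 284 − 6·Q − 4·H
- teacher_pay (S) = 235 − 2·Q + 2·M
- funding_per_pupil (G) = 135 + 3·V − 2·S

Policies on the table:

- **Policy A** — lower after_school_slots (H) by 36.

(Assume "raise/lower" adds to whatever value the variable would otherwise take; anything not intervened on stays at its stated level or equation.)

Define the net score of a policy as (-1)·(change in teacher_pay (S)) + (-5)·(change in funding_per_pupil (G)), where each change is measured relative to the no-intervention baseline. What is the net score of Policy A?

2592

Baseline:
  Q = 34
  H = 107
  V = 62
  M = 284 − 6·34 − 4·107 = -348
  S = 235 − 2·34 + 2·(-348) = -529
  G = 135 + 3·62 − 2·(-529) = 1379
Policy A (H − 36):
  Q = 34
  H = 107 − 36 = 71
  V = 62
  M = 284 − 6·34 − 4·71 = -204
  S = 235 − 2·34 + 2·(-204) = -241
  G = 135 + 3·62 − 2·(-241) = 803
ΔS = -241 − (-529) = 288; ΔG = 803 − 1379 = -576
Score = (-1)·288 + (-5)·(-576) = 2592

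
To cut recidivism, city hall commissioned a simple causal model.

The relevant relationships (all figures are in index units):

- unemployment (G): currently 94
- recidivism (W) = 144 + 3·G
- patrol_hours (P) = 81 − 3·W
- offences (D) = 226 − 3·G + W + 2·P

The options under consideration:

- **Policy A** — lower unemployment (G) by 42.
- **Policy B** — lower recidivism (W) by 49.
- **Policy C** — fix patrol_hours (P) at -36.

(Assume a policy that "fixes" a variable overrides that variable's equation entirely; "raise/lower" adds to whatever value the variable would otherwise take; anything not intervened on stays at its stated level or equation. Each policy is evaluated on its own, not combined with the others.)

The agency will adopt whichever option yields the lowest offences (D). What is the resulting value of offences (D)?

-1779

Policy A (G − 42):
  G = 94 − 42 = 52
  W = 144 + 3·52 = 300
  P = 81 − 3·300 = -819
  D = 226 − 3·52 + 300 + 2·(-819) = -1268
Policy B (W − 49):
  G = 94
  W = 144 + 3·94 (−49 from intervention) = 377
  P = 81 − 3·377 = -1050
  D = 226 − 3·94 + 377 + 2·(-1050) = -1779
Policy C (P := -36):
  G = 94
  W = 144 + 3·94 = 426
  P = -36
  D = 226 − 3·94 + 426 + 2·(-36) = 298
Comparing — Policy A: D=-1268, Policy B: D=-1779, Policy C: D=298. Lowest is -1779 (Policy B).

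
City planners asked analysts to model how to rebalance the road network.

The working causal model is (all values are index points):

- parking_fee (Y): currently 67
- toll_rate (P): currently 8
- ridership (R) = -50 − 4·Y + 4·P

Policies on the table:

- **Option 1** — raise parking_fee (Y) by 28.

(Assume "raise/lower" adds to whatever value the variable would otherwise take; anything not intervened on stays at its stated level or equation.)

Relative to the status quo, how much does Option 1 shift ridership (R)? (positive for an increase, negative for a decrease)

Baseline:
  Y = 67
  P = 8
  R = -50 − 4·67 + 4·8 = -286
Option 1 (Y + 28):
  Y = 67 + 28 = 95
  P = 8
  R = -50 − 4·95 + 4·8 = -398
Change in R: -398 − (-286) = -112

-112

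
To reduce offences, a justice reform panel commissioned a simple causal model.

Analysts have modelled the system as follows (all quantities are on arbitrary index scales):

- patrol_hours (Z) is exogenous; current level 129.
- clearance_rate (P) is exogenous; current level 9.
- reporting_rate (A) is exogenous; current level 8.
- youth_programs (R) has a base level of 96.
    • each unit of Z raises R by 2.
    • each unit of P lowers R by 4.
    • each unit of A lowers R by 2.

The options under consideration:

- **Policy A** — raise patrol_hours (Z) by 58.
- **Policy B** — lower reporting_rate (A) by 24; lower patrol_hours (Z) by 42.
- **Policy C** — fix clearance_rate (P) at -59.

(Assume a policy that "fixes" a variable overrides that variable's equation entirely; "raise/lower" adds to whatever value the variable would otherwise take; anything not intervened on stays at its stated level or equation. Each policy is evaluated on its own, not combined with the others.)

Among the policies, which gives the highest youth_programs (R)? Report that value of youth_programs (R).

Policy A (Z + 58):
  Z = 129 + 58 = 187
  P = 9
  A = 8
  R = 96 + 2·187 − 4·9 − 2·8 = 418
Policy B (A − 24, Z − 42):
  Z = 129 − 42 = 87
  P = 9
  A = 8 − 24 = -16
  R = 96 + 2·87 − 4·9 − 2·(-16) = 266
Policy C (P := -59):
  Z = 129
  P = -59
  A = 8
  R = 96 + 2·129 − 4·(-59) − 2·8 = 574
Comparing — Policy A: R=418, Policy B: R=266, Policy C: R=574. Highest is 574 (Policy C).

574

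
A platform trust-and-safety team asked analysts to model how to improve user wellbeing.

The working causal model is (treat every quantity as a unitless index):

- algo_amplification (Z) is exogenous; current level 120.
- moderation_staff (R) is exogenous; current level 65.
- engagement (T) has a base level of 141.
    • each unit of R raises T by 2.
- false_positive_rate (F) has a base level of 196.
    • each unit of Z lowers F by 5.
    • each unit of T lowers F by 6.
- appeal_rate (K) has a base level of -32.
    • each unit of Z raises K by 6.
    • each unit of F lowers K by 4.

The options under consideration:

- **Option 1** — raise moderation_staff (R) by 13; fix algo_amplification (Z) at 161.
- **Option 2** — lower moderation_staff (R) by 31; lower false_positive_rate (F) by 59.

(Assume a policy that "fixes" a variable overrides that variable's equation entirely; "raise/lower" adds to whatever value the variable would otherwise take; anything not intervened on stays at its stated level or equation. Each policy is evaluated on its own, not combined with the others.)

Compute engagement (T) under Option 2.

Option 2 (R − 31, F − 59):
  R = 65 − 31 = 34
  T = 141 + 2·34 = 209

209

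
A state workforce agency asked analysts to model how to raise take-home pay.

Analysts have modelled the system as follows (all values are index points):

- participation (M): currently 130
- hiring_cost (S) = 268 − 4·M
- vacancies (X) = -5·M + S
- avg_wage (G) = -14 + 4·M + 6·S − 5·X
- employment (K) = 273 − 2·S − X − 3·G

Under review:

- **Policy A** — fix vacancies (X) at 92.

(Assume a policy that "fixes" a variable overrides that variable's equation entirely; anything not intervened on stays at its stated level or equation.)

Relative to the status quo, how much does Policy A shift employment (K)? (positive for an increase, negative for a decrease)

Baseline:
  M = 130
  S = 268 − 4·130 = -252
  X = 0 − 5·130 + (-252) = -902
  G = -14 + 4·130 + 6·(-252) − 5·(-902) = 3504
  K = 273 − 2·(-252) − (-902) − 3·3504 = -8833
Policy A (X := 92):
  M = 130
  S = 268 − 4·130 = -252
  X = 92
  G = -14 + 4·130 + 6·(-252) − 5·92 = -1466
  K = 273 − 2·(-252) − 92 − 3·(-1466) = 5083
Change in K: 5083 − (-8833) = 13916

13916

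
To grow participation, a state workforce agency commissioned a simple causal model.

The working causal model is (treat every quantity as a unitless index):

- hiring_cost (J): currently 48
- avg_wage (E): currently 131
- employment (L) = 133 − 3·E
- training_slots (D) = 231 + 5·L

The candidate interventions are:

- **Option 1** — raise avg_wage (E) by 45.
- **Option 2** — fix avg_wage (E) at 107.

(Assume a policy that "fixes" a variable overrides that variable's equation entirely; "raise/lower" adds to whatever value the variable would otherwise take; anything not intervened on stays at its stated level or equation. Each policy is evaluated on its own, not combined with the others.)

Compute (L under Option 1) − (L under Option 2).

Option 1 (E + 45):
  E = 131 + 45 = 176
  L = 133 − 3·176 = -395
Option 2 (E := 107):
  E = 107
  L = 133 − 3·107 = -188
L: -395 − (-188) = -207

-207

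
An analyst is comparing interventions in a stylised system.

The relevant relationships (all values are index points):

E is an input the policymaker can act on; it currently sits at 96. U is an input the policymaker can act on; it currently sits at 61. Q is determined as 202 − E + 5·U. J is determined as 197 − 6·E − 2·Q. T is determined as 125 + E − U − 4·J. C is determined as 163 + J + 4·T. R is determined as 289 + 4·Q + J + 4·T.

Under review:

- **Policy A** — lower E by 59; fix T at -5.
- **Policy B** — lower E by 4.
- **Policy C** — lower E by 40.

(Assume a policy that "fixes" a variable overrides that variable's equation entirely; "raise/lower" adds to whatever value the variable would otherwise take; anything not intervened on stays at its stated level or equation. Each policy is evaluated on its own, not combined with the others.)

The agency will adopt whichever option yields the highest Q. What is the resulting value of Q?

Policy A (E − 59, T := -5):
  E = 96 − 59 = 37
  U = 61
  Q = 202 − 37 + 5·61 = 470
Policy B (E − 4):
  E = 96 − 4 = 92
  U = 61
  Q = 202 − 92 + 5·61 = 415
Policy C (E − 40):
  E = 96 − 40 = 56
  U = 61
  Q = 202 − 56 + 5·61 = 451
Comparing — Policy A: Q=470, Policy B: Q=415, Policy C: Q=451. Highest is 470 (Policy A).

470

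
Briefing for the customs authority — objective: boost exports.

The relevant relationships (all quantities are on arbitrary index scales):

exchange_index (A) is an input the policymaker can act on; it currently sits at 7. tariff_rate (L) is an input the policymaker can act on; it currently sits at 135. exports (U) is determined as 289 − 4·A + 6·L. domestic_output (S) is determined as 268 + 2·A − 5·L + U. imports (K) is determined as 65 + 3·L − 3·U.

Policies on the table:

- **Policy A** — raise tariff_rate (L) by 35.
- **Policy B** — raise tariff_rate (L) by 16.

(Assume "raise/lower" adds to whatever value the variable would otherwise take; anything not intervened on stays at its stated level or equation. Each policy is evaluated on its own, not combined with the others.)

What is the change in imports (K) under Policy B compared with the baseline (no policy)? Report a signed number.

-240

Baseline:
  A = 7
  L = 135
  U = 289 − 4·7 + 6·135 = 1071
  K = 65 + 3·135 − 3·1071 = -2743
Policy B (L + 16):
  A = 7
  L = 135 + 16 = 151
  U = 289 − 4·7 + 6·151 = 1167
  K = 65 + 3·151 − 3·1167 = -2983
Change in K: -2983 − (-2743) = -240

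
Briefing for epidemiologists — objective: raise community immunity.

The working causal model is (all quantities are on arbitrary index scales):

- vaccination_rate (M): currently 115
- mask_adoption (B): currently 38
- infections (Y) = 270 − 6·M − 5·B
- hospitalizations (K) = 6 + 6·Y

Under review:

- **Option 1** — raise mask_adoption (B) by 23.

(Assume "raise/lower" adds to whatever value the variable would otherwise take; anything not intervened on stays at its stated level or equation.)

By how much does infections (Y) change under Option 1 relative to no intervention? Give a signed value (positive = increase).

-115

Baseline:
  M = 115
  B = 38
  Y = 270 − 6·115 − 5·38 = -610
Option 1 (B + 23):
  M = 115
  B = 38 + 23 = 61
  Y = 270 − 6·115 − 5·61 = -725
Change in Y: -725 − (-610) = -115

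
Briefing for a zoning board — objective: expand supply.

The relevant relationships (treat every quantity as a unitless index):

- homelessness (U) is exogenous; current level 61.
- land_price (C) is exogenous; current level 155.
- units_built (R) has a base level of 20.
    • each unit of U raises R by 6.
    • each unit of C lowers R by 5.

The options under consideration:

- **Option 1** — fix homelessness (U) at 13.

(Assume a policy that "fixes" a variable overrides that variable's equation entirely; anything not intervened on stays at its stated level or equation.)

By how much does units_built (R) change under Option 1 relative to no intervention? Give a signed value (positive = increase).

Baseline:
  U = 61
  C = 155
  R = 20 + 6·61 − 5·155 = -389
Option 1 (U := 13):
  U = 13
  C = 155
  R = 20 + 6·13 − 5·155 = -677
Change in R: -677 − (-389) = -288

-288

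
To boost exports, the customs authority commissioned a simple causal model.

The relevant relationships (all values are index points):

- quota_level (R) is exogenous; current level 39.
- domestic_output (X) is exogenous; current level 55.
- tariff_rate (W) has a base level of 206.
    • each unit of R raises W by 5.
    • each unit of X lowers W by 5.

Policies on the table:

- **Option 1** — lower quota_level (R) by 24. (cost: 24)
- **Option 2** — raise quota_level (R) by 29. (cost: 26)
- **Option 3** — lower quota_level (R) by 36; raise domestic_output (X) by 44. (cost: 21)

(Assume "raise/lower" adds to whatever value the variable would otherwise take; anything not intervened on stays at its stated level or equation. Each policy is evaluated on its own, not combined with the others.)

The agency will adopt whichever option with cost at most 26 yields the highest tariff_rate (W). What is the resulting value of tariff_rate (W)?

271

Option 1 (R − 24):
  R = 39 − 24 = 15
  X = 55
  W = 206 + 5·15 − 5·55 = 6
Option 2 (R + 29):
  R = 39 + 29 = 68
  X = 55
  W = 206 + 5·68 − 5·55 = 271
Option 3 (R − 36, X + 44):
  R = 39 − 36 = 3
  X = 55 + 44 = 99
  W = 206 + 5·3 − 5·99 = -274
Comparing — Option 1: W=6, Option 2: W=271, Option 3: W=-274. Highest is 271 (Option 2).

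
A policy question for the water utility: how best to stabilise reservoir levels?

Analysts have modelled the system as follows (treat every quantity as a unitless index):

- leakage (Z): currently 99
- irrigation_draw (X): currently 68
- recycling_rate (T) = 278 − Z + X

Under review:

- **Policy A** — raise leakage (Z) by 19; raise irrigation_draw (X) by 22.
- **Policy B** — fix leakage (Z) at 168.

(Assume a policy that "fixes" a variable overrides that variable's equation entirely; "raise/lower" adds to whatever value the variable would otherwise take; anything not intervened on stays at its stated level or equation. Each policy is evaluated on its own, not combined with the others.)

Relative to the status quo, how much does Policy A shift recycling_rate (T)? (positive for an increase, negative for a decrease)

Baseline:
  Z = 99
  X = 68
  T = 278 − 99 + 68 = 247
Policy A (Z + 19, X + 22):
  Z = 99 + 19 = 118
  X = 68 + 22 = 90
  T = 278 − 118 + 90 = 250
Change in T: 250 − 247 = 3

3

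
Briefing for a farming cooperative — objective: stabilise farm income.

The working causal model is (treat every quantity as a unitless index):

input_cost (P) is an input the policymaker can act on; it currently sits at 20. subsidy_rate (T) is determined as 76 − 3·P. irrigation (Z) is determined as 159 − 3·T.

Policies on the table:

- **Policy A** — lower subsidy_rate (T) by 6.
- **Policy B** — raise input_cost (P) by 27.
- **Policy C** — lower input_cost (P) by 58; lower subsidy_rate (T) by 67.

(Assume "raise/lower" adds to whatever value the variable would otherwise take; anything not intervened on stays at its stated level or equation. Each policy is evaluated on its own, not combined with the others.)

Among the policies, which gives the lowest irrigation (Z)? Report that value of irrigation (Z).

-210

Policy A (T − 6):
  P = 20
  T = 76 − 3·20 (−6 from intervention) = 10
  Z = 159 − 3·10 = 129
Policy B (P + 27):
  P = 20 + 27 = 47
  T = 76 − 3·47 = -65
  Z = 159 − 3·(-65) = 354
Policy C (P − 58, T − 67):
  P = 20 − 58 = -38
  T = 76 − 3·(-38) (−67 from intervention) = 123
  Z = 159 − 3·123 = -210
Comparing — Policy A: Z=129, Policy B: Z=354, Policy C: Z=-210. Lowest is -210 (Policy C).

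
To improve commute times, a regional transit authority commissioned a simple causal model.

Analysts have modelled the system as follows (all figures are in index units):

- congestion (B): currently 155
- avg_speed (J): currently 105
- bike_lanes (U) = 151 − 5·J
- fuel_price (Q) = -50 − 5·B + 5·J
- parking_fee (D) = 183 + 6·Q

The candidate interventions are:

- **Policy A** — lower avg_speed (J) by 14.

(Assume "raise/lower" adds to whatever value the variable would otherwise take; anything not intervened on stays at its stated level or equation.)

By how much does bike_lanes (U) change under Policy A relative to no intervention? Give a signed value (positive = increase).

Baseline:
  J = 105
  U = 151 − 5·105 = -374
Policy A (J − 14):
  J = 105 − 14 = 91
  U = 151 − 5·91 = -304
Change in U: -304 − (-374) = 70

70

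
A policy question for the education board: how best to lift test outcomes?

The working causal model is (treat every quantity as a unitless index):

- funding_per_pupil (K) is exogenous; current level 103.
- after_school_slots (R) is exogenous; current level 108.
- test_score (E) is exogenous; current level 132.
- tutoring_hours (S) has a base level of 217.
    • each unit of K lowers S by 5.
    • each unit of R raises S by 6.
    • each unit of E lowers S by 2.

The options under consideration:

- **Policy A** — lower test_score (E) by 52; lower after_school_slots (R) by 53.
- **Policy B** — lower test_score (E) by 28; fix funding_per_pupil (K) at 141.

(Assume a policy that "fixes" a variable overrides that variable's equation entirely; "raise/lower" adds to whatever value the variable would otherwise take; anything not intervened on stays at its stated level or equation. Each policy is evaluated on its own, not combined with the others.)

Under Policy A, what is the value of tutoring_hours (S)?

-128

Policy A (E − 52, R − 53):
  K = 103
  R = 108 − 53 = 55
  E = 132 − 52 = 80
  S = 217 − 5·103 + 6·55 − 2·80 = -128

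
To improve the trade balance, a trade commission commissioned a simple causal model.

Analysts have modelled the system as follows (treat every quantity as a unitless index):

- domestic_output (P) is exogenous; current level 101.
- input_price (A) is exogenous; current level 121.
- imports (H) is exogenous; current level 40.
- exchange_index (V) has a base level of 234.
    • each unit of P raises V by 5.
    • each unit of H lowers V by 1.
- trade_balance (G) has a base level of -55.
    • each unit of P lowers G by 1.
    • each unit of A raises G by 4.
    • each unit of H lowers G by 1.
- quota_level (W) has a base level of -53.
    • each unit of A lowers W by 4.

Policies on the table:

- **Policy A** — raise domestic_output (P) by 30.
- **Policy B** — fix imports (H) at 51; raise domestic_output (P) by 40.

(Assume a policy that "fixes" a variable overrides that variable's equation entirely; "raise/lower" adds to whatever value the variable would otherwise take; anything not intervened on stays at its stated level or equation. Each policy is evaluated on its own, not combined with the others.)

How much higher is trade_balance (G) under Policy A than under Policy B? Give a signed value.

21

Policy A (P + 30):
  P = 101 + 30 = 131
  A = 121
  H = 40
  G = -55 − 131 + 4·121 − 40 = 258
Policy B (H := 51, P + 40):
  P = 101 + 40 = 141
  A = 121
  H = 51
  G = -55 − 141 + 4·121 − 51 = 237
G: 258 − 237 = 21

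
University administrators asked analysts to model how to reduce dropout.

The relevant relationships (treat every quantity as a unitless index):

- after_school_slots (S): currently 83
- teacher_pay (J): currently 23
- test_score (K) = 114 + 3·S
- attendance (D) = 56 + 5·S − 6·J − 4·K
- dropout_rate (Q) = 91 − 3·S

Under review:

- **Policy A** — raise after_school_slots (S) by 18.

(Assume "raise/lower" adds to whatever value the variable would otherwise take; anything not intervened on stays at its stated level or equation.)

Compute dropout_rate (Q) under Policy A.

-212

Policy A (S + 18):
  S = 83 + 18 = 101
  Q = 91 − 3·101 = -212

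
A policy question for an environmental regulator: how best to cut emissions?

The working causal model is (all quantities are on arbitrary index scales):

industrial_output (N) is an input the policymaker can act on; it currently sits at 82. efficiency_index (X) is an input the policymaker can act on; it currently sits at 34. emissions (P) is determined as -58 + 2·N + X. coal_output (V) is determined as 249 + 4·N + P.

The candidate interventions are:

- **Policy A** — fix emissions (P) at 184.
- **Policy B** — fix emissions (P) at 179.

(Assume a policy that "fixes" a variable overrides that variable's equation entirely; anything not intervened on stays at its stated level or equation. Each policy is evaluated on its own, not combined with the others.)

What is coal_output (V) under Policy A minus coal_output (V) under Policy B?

5

Policy A (P := 184):
  N = 82
  X = 34
  P = 184
  V = 249 + 4·82 + 184 = 761
Policy B (P := 179):
  N = 82
  X = 34
  P = 179
  V = 249 + 4·82 + 179 = 756
V: 761 − 756 = 5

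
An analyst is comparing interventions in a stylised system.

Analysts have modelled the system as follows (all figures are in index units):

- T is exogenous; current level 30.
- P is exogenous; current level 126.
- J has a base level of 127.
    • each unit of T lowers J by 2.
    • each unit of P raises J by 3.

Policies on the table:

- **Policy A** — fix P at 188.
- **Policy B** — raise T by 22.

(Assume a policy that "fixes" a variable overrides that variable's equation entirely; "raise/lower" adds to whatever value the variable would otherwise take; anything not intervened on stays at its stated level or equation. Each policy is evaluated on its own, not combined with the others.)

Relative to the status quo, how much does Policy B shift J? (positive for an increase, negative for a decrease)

Baseline:
  T = 30
  P = 126
  J = 127 − 2·30 + 3·126 = 445
Policy B (T + 22):
  T = 30 + 22 = 52
  P = 126
  J = 127 − 2·52 + 3·126 = 401
Change in J: 401 − 445 = -44

-44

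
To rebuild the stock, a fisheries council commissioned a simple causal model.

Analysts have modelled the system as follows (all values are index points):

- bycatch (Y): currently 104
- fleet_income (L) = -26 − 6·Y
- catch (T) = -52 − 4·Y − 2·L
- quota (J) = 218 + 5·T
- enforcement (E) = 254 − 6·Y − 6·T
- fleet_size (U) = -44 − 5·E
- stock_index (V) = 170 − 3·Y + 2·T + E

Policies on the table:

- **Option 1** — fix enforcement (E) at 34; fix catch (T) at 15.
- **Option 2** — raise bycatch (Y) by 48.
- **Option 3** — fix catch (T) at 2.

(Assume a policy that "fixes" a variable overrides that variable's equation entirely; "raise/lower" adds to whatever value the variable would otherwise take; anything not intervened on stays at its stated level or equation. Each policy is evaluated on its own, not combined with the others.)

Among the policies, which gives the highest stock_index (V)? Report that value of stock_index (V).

Option 1 (E := 34, T := 15):
  Y = 104
  L = -26 − 6·104 = -650
  T = 15
  E = 34
  V = 170 − 3·104 + 2·15 + 34 = -78
Option 2 (Y + 48):
  Y = 104 + 48 = 152
  L = -26 − 6·152 = -938
  T = -52 − 4·152 − 2·(-938) = 1216
  E = 254 − 6·152 − 6·1216 = -7954
  V = 170 − 3·152 + 2·1216 + (-7954) = -5808
Option 3 (T := 2):
  Y = 104
  L = -26 − 6·104 = -650
  T = 2
  E = 254 − 6·104 − 6·2 = -382
  V = 170 − 3·104 + 2·2 + (-382) = -520
Comparing — Option 1: V=-78, Option 2: V=-5808, Option 3: V=-520. Highest is -78 (Option 1).

-78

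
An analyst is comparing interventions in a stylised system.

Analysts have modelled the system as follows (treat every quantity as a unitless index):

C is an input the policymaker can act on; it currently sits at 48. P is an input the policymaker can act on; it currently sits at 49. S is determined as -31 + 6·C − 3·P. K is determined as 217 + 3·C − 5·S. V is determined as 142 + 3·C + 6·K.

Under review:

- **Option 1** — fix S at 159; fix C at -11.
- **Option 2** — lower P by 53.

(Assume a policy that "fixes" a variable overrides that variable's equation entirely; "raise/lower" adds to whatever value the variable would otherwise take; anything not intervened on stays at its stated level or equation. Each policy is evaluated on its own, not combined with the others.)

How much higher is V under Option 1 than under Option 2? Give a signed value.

2061

Option 1 (S := 159, C := -11):
  C = -11
  P = 49
  S = 159
  K = 217 + 3·(-11) − 5·159 = -611
  V = 142 + 3·(-11) + 6·(-611) = -3557
Option 2 (P − 53):
  C = 48
  P = 49 − 53 = -4
  S = -31 + 6·48 − 3·(-4) = 269
  K = 217 + 3·48 − 5·269 = -984
  V = 142 + 3·48 + 6·(-984) = -5618
V: -3557 − (-5618) = 2061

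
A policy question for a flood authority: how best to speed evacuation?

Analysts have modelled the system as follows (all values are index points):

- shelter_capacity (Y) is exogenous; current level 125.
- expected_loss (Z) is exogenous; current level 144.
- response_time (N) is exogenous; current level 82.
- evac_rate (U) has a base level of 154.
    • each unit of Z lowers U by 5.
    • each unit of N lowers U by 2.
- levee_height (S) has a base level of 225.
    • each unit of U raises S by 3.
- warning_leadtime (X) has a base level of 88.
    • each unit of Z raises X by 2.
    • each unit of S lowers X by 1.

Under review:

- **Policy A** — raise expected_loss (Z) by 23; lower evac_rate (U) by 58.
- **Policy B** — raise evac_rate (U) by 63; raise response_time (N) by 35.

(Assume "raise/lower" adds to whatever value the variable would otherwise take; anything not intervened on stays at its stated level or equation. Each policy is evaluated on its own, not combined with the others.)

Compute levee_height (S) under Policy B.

-1986

Policy B (U + 63, N + 35):
  Z = 144
  N = 82 + 35 = 117
  U = 154 − 5·144 − 2·117 (+63 from intervention) = -737
  S = 225 + 3·(-737) = -1986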